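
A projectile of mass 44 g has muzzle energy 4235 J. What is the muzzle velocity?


v = sqrt(2*E/m) = sqrt(2*4235/0.044) = 438.7 m/s

438.7 m/s


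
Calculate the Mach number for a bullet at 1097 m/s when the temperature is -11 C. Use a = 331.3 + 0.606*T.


a = 331.3 + 0.606*(-11) = 324.634 m/s
M = v/a = 1097/324.634 = 3.379

3.379


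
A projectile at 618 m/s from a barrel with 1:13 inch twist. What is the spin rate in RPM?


twist_m = 13*0.0254 = 0.3302 m
spin = v/twist = 618/0.3302 = 1871.593 rev/s
RPM = spin*60 = 1871.593*60 ≈ 112296 RPM

112296 RPM


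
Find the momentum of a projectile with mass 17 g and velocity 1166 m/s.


p = m*v = 0.017*1166 = 19.82 kg·m/s

19.82 kg·m/s


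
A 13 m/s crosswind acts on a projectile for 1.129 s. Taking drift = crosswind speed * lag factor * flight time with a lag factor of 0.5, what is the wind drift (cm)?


drift = v_wind * lag * t = 13 * 0.5 * 1.129 = 7.3385 m ≈ 733.9 cm

733.9 cm


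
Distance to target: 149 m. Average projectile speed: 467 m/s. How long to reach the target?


t = d/v = 149/467 = 0.3191 s

0.3191 s


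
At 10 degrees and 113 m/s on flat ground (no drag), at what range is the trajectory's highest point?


R = v0^2*sin(2*theta)/g = 113^2*sin(2*10°)/9.81 = 445.184 m
apex_dist = R/2 = 445.184/2 = 222.6 m

222.6 m


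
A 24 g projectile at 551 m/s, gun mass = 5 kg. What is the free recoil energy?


v_r = m_p*v_p/m_gun = 0.024*551/5 = 2.6448 m/s, E_r = 0.5*m_gun*v_r^2 = 0.5*5*2.6448^2 = 17.49 J

17.49 J


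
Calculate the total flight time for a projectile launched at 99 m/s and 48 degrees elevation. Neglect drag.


T = 2*v0*sin(theta)/g = 2*99*sin(48°)/9.81 = 15 s

15 s


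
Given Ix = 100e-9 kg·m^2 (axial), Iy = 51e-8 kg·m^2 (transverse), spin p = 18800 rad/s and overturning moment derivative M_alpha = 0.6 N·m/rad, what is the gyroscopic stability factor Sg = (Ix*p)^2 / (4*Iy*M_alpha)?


Sg = Ix^2 * p^2 / (4 * Iy * M_alpha) = (100e-9)^2 * 18800^2 / (4 * 51e-8 * 0.6) = 2.888

2.888


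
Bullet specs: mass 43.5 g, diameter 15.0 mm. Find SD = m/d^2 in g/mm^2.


SD = m/d^2 = 43.5/15.0^2 = 0.1933 g/mm^2

0.1933 g/mm^2


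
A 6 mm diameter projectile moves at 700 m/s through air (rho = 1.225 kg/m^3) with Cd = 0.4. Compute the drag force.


A = pi*(d/2)^2 = pi*(6/2000)^2 = 2.82743e-05 m^2
Fd = 0.5*Cd*rho*A*v^2 = 0.5*0.4*1.225*2.82743e-05*700^2 = 3.394 N

3.394 N


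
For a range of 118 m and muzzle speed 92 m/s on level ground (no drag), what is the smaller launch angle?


sin(2*theta) = R*g/v0^2 = 118*9.81/92^2 = 0.136765, theta = arcsin(0.136765)/2 = 3.93°

3.93 degrees


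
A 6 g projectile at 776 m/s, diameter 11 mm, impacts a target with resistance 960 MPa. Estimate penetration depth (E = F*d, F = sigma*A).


A = pi*(d/2)^2 = pi*(11/2)^2 = 95.0332 mm^2
E = 0.5*m*v^2 = 0.5*0.006*776^2 = 1806.53 J
depth = E/(sigma*A) = 1806.53 J / (960 MPa * 95.0332 mm^2) = 1806.53/(960 * 95.0332) m = 0.0198015 m ≈ 19.8 mm

19.8 mm


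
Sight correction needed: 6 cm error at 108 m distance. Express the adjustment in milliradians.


1 mrad subtends 1 cm per 10 m of range, so adj = error_cm / (dist_m / 10) = 6 / (108/10) = 0.5556 mrad

0.5556 mrad


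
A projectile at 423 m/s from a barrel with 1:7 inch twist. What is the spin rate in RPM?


twist_m = 7*0.0254 = 0.1778 m
spin = v/twist = 423/0.1778 = 2379.078 rev/s
RPM = spin*60 = 2379.078*60 ≈ 142745 RPM

142745 RPM


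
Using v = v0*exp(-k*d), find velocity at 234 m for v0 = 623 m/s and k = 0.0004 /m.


v = v0*exp(-k*d) = 623*exp(-0.0004*234) = 567.3 m/s

567.3 m/s


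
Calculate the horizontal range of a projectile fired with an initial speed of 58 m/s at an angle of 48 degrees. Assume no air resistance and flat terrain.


R = v0^2 * sin(2*theta) / g = 58^2 * sin(2*48°) / 9.81 = 341 m

341 m


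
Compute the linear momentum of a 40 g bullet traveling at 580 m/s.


p = m*v = 0.04*580 = 23.2 kg·m/s

23.2 kg·m/s


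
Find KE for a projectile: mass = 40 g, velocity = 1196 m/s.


E = 0.5*m*v^2 = 0.5*0.04*1196^2 = 28608 J

28608 J


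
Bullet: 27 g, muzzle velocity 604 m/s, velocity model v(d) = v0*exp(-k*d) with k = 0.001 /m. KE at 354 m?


v = v0*exp(-k*d) = 604*exp(-0.001*354) = 423.932 m/s
E = 0.5*m*v^2 = 0.5*0.027*423.932^2 = 2426 J

2426 J


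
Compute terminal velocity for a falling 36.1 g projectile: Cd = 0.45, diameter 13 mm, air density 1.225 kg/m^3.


A = pi*(d/2)^2 = pi*(13/2000)^2 = 1.32732e-04 m^2
vt = sqrt(2mg/(Cd*rho*A)) = sqrt(2*0.0361*9.81/(0.45 * 1.225 * 1.32732e-04)) = 98.39 m/s

98.39 m/s


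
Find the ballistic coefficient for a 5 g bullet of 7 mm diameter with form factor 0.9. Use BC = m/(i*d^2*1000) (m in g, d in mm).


BC = m/(i*d^2*1000) = 5/(0.9 * 7^2 * 1000) = 0.0001134

0.0001134


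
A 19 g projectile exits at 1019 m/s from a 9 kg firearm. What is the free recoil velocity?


v_recoil = m_p * v_p / m_gun = 0.019 * 1019 / 9 = 2.151 m/s

2.151 m/s


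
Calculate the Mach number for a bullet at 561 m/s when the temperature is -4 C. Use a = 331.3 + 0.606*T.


a = 331.3 + 0.606*(-4) = 328.876 m/s
M = v/a = 561/328.876 = 1.706

1.706


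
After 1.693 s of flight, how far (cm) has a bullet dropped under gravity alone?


drop = 0.5*g*t^2 = 0.5*9.81*1.693^2 = 14.059 m ≈ 1406 cm

1406 cm


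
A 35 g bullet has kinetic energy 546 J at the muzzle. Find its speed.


v = sqrt(2*E/m) = sqrt(2*546/0.035) = 176.6 m/s

176.6 m/s


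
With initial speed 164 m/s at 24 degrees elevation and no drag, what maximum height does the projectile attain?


H = (v0*sin(theta))^2 / (2g) = (164*sin(24°))^2 / (2*9.81) = 226.8 m

226.8 m


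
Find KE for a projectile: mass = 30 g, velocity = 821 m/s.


E = 0.5*m*v^2 = 0.5*0.03*821^2 = 10111 J

10111 J


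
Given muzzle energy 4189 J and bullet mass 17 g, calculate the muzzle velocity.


v = sqrt(2*E/m) = sqrt(2*4189/0.017) = 702 m/s

702 m/s


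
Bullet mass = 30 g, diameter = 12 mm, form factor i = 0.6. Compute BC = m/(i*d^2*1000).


BC = m/(i*d^2*1000) = 30/(0.6 * 12^2 * 1000) = 0.0003472

0.0003472


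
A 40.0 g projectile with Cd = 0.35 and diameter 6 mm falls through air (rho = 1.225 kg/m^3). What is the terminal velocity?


A = pi*(d/2)^2 = pi*(6/2000)^2 = 2.82743e-05 m^2
vt = sqrt(2mg/(Cd*rho*A)) = sqrt(2*0.04*9.81/(0.35 * 1.225 * 2.82743e-05)) = 254.4 m/s

254.4 m/s


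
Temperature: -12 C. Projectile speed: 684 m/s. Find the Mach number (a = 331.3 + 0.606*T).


a = 331.3 + 0.606*(-12) = 324.028 m/s
M = v/a = 684/324.028 = 2.111

2.111


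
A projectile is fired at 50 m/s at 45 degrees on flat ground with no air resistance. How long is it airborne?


T = 2*v0*sin(theta)/g = 2*50*sin(45°)/9.81 = 7.208 s

7.208 s


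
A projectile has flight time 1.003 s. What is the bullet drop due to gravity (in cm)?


drop = 0.5*g*t^2 = 0.5*9.81*1.003^2 = 4.93447 m ≈ 493.4 cm

493.4 cm


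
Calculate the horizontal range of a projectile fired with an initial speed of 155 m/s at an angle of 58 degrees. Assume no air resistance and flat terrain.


R = v0^2 * sin(2*theta) / g = 155^2 * sin(2*58°) / 9.81 = 2201 m

2201 m


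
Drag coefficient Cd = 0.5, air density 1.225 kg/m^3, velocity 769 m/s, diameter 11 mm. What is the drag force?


A = pi*(d/2)^2 = pi*(11/2000)^2 = 9.50332e-05 m^2
Fd = 0.5*Cd*rho*A*v^2 = 0.5*0.5*1.225*9.50332e-05*769^2 = 17.21 N

17.21 N


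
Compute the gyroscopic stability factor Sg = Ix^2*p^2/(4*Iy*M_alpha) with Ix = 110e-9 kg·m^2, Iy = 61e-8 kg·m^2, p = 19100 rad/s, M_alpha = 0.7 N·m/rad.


Sg = Ix^2 * p^2 / (4 * Iy * M_alpha) = (110e-9)^2 * 19100^2 / (4 * 61e-8 * 0.7) = 2.584

2.584


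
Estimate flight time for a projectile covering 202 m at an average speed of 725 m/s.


t = d/v = 202/725 = 0.2786 s

0.2786 s


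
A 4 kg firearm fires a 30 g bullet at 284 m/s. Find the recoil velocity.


v_recoil = m_p * v_p / m_gun = 0.03 * 284 / 4 = 2.13 m/s

2.13 m/s


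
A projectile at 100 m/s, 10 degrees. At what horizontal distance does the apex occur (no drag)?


R = v0^2*sin(2*theta)/g = 100^2*sin(2*10°)/9.81 = 348.644 m
apex_dist = R/2 = 348.644/2 = 174.3 m

174.3 m


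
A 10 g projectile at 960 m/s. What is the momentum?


p = m*v = 0.01*960 = 9.6 kg·m/s

9.6 kg·m/s


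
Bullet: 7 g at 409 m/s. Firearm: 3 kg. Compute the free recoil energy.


v_r = m_p*v_p/m_gun = 0.007*409/3 = 0.954333 m/s, E_r = 0.5*m_gun*v_r^2 = 0.5*3*0.954333^2 = 1.366 J

1.366 J


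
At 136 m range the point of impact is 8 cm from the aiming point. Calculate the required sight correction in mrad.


1 mrad subtends 1 cm per 10 m of range, so adj = error_cm / (dist_m / 10) = 8 / (136/10) = 0.5882 mrad

0.5882 mrad


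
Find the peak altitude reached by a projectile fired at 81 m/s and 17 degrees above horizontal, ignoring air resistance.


H = (v0*sin(theta))^2 / (2g) = (81*sin(17°))^2 / (2*9.81) = 28.59 m

28.59 m


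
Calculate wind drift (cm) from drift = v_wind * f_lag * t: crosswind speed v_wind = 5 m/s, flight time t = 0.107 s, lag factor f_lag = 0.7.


drift = v_wind * lag * t = 5 * 0.7 * 0.107 = 0.3745 m ≈ 37.45 cm

37.45 cm


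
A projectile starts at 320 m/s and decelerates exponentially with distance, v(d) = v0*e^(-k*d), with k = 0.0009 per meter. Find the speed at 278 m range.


v = v0*exp(-k*d) = 320*exp(-0.0009*278) = 249.2 m/s

249.2 m/s


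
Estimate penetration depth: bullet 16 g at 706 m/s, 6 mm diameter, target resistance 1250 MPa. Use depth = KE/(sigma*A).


A = pi*(d/2)^2 = pi*(6/2)^2 = 28.2743 mm^2
E = 0.5*m*v^2 = 0.5*0.016*706^2 = 3987.49 J
depth = E/(sigma*A) = 3987.49 J / (1250 MPa * 28.2743 mm^2) = 3987.49/(1250 * 28.2743) m = 0.112823 m ≈ 112.8 mm

112.8 mm


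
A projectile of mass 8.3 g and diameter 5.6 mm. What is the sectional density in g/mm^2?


SD = m/d^2 = 8.3/5.6^2 = 0.2647 g/mm^2

0.2647 g/mm^2


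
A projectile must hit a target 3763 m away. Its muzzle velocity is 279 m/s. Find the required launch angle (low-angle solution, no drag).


sin(2*theta) = R*g/v0^2 = 3763*9.81/279^2 = 0.474236, theta = arcsin(0.474236)/2 = 14.15°

14.15 degrees


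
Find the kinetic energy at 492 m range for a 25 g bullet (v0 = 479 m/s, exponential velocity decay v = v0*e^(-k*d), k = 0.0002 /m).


v = v0*exp(-k*d) = 479*exp(-0.0002*492) = 434.111 m/s
E = 0.5*m*v^2 = 0.5*0.025*434.111^2 = 2356 J

2356 J


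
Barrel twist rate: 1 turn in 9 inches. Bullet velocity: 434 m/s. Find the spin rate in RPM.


twist_m = 9*0.0254 = 0.2286 m
spin = v/twist = 434/0.2286 = 1898.513 rev/s
RPM = spin*60 = 1898.513*60 ≈ 113911 RPM

113911 RPM


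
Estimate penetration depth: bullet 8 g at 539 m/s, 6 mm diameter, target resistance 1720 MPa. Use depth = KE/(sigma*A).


A = pi*(d/2)^2 = pi*(6/2)^2 = 28.2743 mm^2
E = 0.5*m*v^2 = 0.5*0.008*539^2 = 1162.08 J
depth = E/(sigma*A) = 1162.08 J / (1720 MPa * 28.2743 mm^2) = 1162.08/(1720 * 28.2743) m = 0.0238955 m ≈ 23.9 mm

23.9 mm


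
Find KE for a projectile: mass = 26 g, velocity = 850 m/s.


E = 0.5*m*v^2 = 0.5*0.026*850^2 = 9392 J

9392 J


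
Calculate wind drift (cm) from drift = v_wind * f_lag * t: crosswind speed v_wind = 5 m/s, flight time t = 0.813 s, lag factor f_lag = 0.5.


drift = v_wind * lag * t = 5 * 0.5 * 0.813 = 2.0325 m ≈ 203.2 cm

203.2 cm


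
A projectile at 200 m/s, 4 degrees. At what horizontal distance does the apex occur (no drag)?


R = v0^2*sin(2*theta)/g = 200^2*sin(2*4°)/9.81 = 567.474 m
apex_dist = R/2 = 567.474/2 = 283.7 m

283.7 m


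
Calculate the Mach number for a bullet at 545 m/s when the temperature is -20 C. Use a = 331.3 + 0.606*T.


a = 331.3 + 0.606*(-20) = 319.18 m/s
M = v/a = 545/319.18 = 1.708

1.708


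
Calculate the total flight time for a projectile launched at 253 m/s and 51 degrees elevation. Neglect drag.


T = 2*v0*sin(theta)/g = 2*253*sin(51°)/9.81 = 40.09 s

40.09 s


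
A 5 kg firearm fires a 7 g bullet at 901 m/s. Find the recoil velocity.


v_recoil = m_p * v_p / m_gun = 0.007 * 901 / 5 = 1.261 m/s

1.261 m/s


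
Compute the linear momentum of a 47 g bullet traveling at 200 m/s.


p = m*v = 0.047*200 = 9.4 kg·m/s

9.4 kg·m/s


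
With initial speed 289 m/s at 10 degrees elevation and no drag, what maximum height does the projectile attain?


H = (v0*sin(theta))^2 / (2g) = (289*sin(10°))^2 / (2*9.81) = 128.4 m

128.4 m


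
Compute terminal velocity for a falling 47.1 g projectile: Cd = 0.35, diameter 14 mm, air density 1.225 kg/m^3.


A = pi*(d/2)^2 = pi*(14/2000)^2 = 1.53938e-04 m^2
vt = sqrt(2mg/(Cd*rho*A)) = sqrt(2*0.0471*9.81/(0.35 * 1.225 * 1.53938e-04)) = 118.3 m/s

118.3 m/s


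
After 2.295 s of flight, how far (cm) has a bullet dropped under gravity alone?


drop = 0.5*g*t^2 = 0.5*9.81*2.295^2 = 25.8348 m ≈ 2583 cm

2583 cm


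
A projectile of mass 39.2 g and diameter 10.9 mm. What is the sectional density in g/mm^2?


SD = m/d^2 = 39.2/10.9^2 = 0.3299 g/mm^2

0.3299 g/mm^2


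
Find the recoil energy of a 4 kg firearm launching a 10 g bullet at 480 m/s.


v_r = m_p*v_p/m_gun = 0.01*480/4 = 1.2 m/s, E_r = 0.5*m_gun*v_r^2 = 0.5*4*1.2^2 = 2.88 J

2.88 J


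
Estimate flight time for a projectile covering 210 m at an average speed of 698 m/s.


t = d/v = 210/698 = 0.3009 s

0.3009 s


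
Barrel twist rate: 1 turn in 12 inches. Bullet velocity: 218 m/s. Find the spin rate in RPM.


twist_m = 12*0.0254 = 0.3048 m
spin = v/twist = 218/0.3048 = 715.2231 rev/s
RPM = spin*60 = 715.2231*60 ≈ 42913 RPM

42913 RPM


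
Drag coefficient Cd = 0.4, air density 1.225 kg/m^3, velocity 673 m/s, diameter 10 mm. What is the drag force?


A = pi*(d/2)^2 = pi*(10/2000)^2 = 7.85398e-05 m^2
Fd = 0.5*Cd*rho*A*v^2 = 0.5*0.4*1.225*7.85398e-05*673^2 = 8.715 N

8.715 N


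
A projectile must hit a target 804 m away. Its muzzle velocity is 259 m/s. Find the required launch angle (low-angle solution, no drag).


sin(2*theta) = R*g/v0^2 = 804*9.81/259^2 = 0.117578, theta = arcsin(0.117578)/2 = 3.376°

3.376 degrees


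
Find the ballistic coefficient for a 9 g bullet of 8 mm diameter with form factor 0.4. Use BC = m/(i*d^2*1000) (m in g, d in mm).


BC = m/(i*d^2*1000) = 9/(0.4 * 8^2 * 1000) = 0.0003516

0.0003516


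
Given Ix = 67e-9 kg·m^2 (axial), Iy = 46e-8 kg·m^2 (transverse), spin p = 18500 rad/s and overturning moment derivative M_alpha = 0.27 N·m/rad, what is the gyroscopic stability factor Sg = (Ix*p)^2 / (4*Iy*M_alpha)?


Sg = Ix^2 * p^2 / (4 * Iy * M_alpha) = (67e-9)^2 * 18500^2 / (4 * 46e-8 * 0.27) = 3.093

3.093


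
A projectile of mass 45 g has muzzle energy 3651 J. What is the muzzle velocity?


v = sqrt(2*E/m) = sqrt(2*3651/0.045) = 402.8 m/s

402.8 m/s


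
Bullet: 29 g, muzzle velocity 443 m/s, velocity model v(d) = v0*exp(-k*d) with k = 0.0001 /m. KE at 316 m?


v = v0*exp(-k*d) = 443*exp(-0.0001*316) = 429.22 m/s
E = 0.5*m*v^2 = 0.5*0.029*429.22^2 = 2671 J

2671 J


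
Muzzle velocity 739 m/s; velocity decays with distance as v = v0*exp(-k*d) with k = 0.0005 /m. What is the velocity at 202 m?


v = v0*exp(-k*d) = 739*exp(-0.0005*202) = 668 m/s

668 m/s


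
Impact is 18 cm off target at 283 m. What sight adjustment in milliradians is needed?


1 mrad subtends 1 cm per 10 m of range, so adj = error_cm / (dist_m / 10) = 18 / (283/10) = 0.636 mrad

0.636 mrad


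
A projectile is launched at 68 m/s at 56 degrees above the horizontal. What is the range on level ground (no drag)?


R = v0^2 * sin(2*theta) / g = 68^2 * sin(2*56°) / 9.81 = 437 m

437 m


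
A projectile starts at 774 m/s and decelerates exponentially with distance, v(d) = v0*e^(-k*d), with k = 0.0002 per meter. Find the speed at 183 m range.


v = v0*exp(-k*d) = 774*exp(-0.0002*183) = 746.2 m/s

746.2 m/s


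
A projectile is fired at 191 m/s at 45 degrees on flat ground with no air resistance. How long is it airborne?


T = 2*v0*sin(theta)/g = 2*191*sin(45°)/9.81 = 27.53 s

27.53 s


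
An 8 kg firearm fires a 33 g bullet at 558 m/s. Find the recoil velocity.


v_recoil = m_p * v_p / m_gun = 0.033 * 558 / 8 = 2.302 m/s

2.302 m/s


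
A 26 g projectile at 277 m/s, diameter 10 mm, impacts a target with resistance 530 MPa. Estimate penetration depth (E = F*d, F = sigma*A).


A = pi*(d/2)^2 = pi*(10/2)^2 = 78.5398 mm^2
E = 0.5*m*v^2 = 0.5*0.026*277^2 = 997.477 J
depth = E/(sigma*A) = 997.477 J / (530 MPa * 78.5398 mm^2) = 997.477/(530 * 78.5398) m = 0.0239628 m ≈ 23.96 mm

23.96 mm


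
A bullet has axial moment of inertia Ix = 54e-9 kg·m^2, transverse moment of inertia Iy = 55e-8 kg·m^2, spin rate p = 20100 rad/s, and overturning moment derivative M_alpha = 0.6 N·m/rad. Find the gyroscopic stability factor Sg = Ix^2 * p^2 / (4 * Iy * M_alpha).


Sg = Ix^2 * p^2 / (4 * Iy * M_alpha) = (54e-9)^2 * 20100^2 / (4 * 55e-8 * 0.6) = 0.8925

0.8925


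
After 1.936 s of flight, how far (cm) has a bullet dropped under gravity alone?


drop = 0.5*g*t^2 = 0.5*9.81*1.936^2 = 18.3844 m ≈ 1838 cm

1838 cm


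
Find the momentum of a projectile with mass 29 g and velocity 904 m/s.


p = m*v = 0.029*904 = 26.22 kg·m/s

26.22 kg·m/s


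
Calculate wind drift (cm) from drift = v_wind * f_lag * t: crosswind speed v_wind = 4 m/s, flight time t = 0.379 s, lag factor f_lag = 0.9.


drift = v_wind * lag * t = 4 * 0.9 * 0.379 = 1.3644 m ≈ 136.4 cm

136.4 cm


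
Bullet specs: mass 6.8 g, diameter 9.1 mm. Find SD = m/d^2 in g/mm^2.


SD = m/d^2 = 6.8/9.1^2 = 0.08212 g/mm^2

0.08212 g/mm^2


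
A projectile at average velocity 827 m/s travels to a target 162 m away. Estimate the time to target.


t = d/v = 162/827 = 0.1959 s

0.1959 s


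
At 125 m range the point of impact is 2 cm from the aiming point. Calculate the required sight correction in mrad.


1 mrad subtends 1 cm per 10 m of range, so adj = error_cm / (dist_m / 10) = 2 / (125/10) = 0.16 mrad

0.16 mrad


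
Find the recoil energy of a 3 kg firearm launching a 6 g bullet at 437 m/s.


v_r = m_p*v_p/m_gun = 0.006*437/3 = 0.874 m/s, E_r = 0.5*m_gun*v_r^2 = 0.5*3*0.874^2 = 1.146 J

1.146 J


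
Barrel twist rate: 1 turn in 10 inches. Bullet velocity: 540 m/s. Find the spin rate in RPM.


twist_m = 10*0.0254 = 0.254 m
spin = v/twist = 540/0.254 = 2125.984 rev/s
RPM = spin*60 = 2125.984*60 ≈ 127559 RPM

127559 RPM


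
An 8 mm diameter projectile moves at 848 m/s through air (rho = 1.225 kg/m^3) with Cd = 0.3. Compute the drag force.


A = pi*(d/2)^2 = pi*(8/2000)^2 = 5.02655e-05 m^2
Fd = 0.5*Cd*rho*A*v^2 = 0.5*0.3*1.225*5.02655e-05*848^2 = 6.642 N

6.642 N


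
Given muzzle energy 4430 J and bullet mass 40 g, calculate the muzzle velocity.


v = sqrt(2*E/m) = sqrt(2*4430/0.04) = 470.6 m/s

470.6 m/s


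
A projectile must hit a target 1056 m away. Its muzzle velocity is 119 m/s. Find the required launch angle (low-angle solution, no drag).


sin(2*theta) = R*g/v0^2 = 1056*9.81/119^2 = 0.731542, theta = arcsin(0.731542)/2 = 23.51°

23.51 degrees


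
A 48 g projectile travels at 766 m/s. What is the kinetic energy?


E = 0.5*m*v^2 = 0.5*0.048*766^2 = 14082 J

14082 J


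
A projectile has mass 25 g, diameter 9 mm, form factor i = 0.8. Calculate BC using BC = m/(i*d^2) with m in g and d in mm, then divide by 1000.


BC = m/(i*d^2*1000) = 25/(0.8 * 9^2 * 1000) = 0.0003858

0.0003858


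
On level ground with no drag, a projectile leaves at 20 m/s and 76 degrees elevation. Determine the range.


R = v0^2 * sin(2*theta) / g = 20^2 * sin(2*76°) / 9.81 = 19.14 m

19.14 m


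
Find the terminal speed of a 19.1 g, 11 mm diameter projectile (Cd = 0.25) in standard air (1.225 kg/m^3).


A = pi*(d/2)^2 = pi*(11/2000)^2 = 9.50332e-05 m^2
vt = sqrt(2mg/(Cd*rho*A)) = sqrt(2*0.0191*9.81/(0.25 * 1.225 * 9.50332e-05)) = 113.5 m/s

113.5 m/s


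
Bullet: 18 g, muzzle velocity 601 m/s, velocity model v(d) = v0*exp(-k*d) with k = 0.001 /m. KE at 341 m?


v = v0*exp(-k*d) = 601*exp(-0.001*341) = 427.346 m/s
E = 0.5*m*v^2 = 0.5*0.018*427.346^2 = 1644 J

1644 J


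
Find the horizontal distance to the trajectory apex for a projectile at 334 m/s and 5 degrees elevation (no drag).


R = v0^2*sin(2*theta)/g = 334^2*sin(2*5°)/9.81 = 1974.67 m
apex_dist = R/2 = 1974.67/2 = 987.3 m

987.3 m


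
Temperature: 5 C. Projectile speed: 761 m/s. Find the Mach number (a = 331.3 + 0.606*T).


a = 331.3 + 0.606*(5) = 334.33 m/s
M = v/a = 761/334.33 = 2.276

2.276


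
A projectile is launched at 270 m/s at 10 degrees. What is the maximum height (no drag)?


H = (v0*sin(theta))^2 / (2g) = (270*sin(10°))^2 / (2*9.81) = 112 m

112 m


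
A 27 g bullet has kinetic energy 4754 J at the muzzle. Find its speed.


v = sqrt(2*E/m) = sqrt(2*4754/0.027) = 593.4 m/s

593.4 m/s


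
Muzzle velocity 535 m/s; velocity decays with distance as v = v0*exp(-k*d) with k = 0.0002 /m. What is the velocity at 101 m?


v = v0*exp(-k*d) = 535*exp(-0.0002*101) = 524.3 m/s

524.3 m/s


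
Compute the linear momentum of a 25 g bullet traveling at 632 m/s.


p = m*v = 0.025*632 = 15.8 kg·m/s

15.8 kg·m/s


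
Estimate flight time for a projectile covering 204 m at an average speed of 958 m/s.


t = d/v = 204/958 = 0.2129 s

0.2129 s


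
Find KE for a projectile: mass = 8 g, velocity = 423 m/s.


E = 0.5*m*v^2 = 0.5*0.008*423^2 = 715.7 J

715.7 J


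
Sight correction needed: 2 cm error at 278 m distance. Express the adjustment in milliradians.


1 mrad subtends 1 cm per 10 m of range, so adj = error_cm / (dist_m / 10) = 2 / (278/10) = 0.07194 mrad

0.07194 mrad


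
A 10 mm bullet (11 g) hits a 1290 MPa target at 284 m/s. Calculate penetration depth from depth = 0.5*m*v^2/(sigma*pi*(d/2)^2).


A = pi*(d/2)^2 = pi*(10/2)^2 = 78.5398 mm^2
E = 0.5*m*v^2 = 0.5*0.011*284^2 = 443.608 J
depth = E/(sigma*A) = 443.608 J / (1290 MPa * 78.5398 mm^2) = 443.608/(1290 * 78.5398) m = 0.00437844 m ≈ 4.378 mm

4.378 mm


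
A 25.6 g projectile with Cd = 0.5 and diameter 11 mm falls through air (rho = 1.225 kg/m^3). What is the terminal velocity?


A = pi*(d/2)^2 = pi*(11/2000)^2 = 9.50332e-05 m^2
vt = sqrt(2mg/(Cd*rho*A)) = sqrt(2*0.0256*9.81/(0.5 * 1.225 * 9.50332e-05)) = 92.89 m/s

92.89 m/s


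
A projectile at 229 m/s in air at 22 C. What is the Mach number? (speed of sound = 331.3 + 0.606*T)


a = 331.3 + 0.606*(22) = 344.632 m/s
M = v/a = 229/344.632 = 0.6645

0.6645


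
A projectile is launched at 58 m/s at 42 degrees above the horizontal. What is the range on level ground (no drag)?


R = v0^2 * sin(2*theta) / g = 58^2 * sin(2*42°) / 9.81 = 341 m

341 m


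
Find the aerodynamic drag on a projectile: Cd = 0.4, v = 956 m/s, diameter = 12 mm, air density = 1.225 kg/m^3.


A = pi*(d/2)^2 = pi*(12/2000)^2 = 1.13097e-04 m^2
Fd = 0.5*Cd*rho*A*v^2 = 0.5*0.4*1.225*1.13097e-04*956^2 = 25.32 N

25.32 N


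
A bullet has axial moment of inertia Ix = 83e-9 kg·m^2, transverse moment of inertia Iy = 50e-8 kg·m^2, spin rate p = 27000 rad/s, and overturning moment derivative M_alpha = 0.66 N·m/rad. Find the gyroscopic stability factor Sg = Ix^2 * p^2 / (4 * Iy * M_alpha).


Sg = Ix^2 * p^2 / (4 * Iy * M_alpha) = (83e-9)^2 * 27000^2 / (4 * 50e-8 * 0.66) = 3.805

3.805


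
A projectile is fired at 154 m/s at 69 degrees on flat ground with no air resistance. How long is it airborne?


T = 2*v0*sin(theta)/g = 2*154*sin(69°)/9.81 = 29.31 s

29.31 s


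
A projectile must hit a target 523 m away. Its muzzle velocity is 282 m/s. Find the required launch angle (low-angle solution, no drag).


sin(2*theta) = R*g/v0^2 = 523*9.81/282^2 = 0.0645167, theta = arcsin(0.0645167)/2 = 1.85°

1.85 degrees


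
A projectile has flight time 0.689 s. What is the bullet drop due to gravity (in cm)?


drop = 0.5*g*t^2 = 0.5*9.81*0.689^2 = 2.32851 m ≈ 232.9 cm

232.9 cm


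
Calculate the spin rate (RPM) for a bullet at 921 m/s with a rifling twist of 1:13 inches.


twist_m = 13*0.0254 = 0.3302 m
spin = v/twist = 921/0.3302 = 2789.219 rev/s
RPM = spin*60 = 2789.219*60 ≈ 167353 RPM

167353 RPM


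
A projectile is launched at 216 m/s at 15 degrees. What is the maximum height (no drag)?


H = (v0*sin(theta))^2 / (2g) = (216*sin(15°))^2 / (2*9.81) = 159.3 m

159.3 m


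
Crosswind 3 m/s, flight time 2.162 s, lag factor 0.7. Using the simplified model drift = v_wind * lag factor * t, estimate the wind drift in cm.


drift = v_wind * lag * t = 3 * 0.7 * 2.162 = 4.5402 m ≈ 454 cm

454 cm


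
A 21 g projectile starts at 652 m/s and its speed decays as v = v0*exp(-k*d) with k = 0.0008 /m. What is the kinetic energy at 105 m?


v = v0*exp(-k*d) = 652*exp(-0.0008*105) = 599.469 m/s
E = 0.5*m*v^2 = 0.5*0.021*599.469^2 = 3773 J

3773 J


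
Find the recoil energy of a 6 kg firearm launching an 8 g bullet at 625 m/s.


v_r = m_p*v_p/m_gun = 0.008*625/6 = 0.833333 m/s, E_r = 0.5*m_gun*v_r^2 = 0.5*6*0.833333^2 = 2.083 J

2.083 J


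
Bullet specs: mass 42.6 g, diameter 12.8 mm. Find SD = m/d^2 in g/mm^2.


SD = m/d^2 = 42.6/12.8^2 = 0.26 g/mm^2

0.26 g/mm^2


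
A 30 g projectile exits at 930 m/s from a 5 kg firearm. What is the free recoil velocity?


v_recoil = m_p * v_p / m_gun = 0.03 * 930 / 5 = 5.58 m/s

5.58 m/s


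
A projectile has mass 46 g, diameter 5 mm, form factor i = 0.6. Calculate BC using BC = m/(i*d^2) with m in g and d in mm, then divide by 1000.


BC = m/(i*d^2*1000) = 46/(0.6 * 5^2 * 1000) = 0.003067

0.003067


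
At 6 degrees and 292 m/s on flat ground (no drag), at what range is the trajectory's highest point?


R = v0^2*sin(2*theta)/g = 292^2*sin(2*6°)/9.81 = 1807.07 m
apex_dist = R/2 = 1807.07/2 = 903.5 m

903.5 m


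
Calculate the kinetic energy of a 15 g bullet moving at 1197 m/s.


E = 0.5*m*v^2 = 0.5*0.015*1197^2 = 10746 J

10746 J


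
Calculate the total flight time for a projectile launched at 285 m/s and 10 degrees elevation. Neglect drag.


T = 2*v0*sin(theta)/g = 2*285*sin(10°)/9.81 = 10.09 s

10.09 s


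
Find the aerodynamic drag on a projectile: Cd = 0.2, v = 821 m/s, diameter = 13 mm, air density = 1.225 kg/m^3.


A = pi*(d/2)^2 = pi*(13/2000)^2 = 1.32732e-04 m^2
Fd = 0.5*Cd*rho*A*v^2 = 0.5*0.2*1.225*1.32732e-04*821^2 = 10.96 N

10.96 N


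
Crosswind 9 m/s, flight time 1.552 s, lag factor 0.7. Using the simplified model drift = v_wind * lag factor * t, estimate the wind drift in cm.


drift = v_wind * lag * t = 9 * 0.7 * 1.552 = 9.7776 m ≈ 977.8 cm

977.8 cm


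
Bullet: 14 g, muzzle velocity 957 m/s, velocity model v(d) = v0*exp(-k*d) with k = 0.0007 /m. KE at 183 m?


v = v0*exp(-k*d) = 957*exp(-0.0007*183) = 841.935 m/s
E = 0.5*m*v^2 = 0.5*0.014*841.935^2 = 4962 J

4962 J


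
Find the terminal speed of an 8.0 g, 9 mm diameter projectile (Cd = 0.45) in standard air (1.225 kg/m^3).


A = pi*(d/2)^2 = pi*(9/2000)^2 = 6.36173e-05 m^2
vt = sqrt(2mg/(Cd*rho*A)) = sqrt(2*0.008*9.81/(0.45 * 1.225 * 6.36173e-05)) = 66.9 m/s

66.9 m/s


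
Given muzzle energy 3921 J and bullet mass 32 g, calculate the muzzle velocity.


v = sqrt(2*E/m) = sqrt(2*3921/0.032) = 495 m/s

495 m/s


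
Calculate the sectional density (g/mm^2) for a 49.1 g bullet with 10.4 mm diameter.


SD = m/d^2 = 49.1/10.4^2 = 0.454 g/mm^2

0.454 g/mm^2


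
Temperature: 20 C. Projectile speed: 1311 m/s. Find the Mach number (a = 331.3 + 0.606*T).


a = 331.3 + 0.606*(20) = 343.42 m/s
M = v/a = 1311/343.42 = 3.817

3.817


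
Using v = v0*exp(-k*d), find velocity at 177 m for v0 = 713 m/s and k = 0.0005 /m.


v = v0*exp(-k*d) = 713*exp(-0.0005*177) = 652.6 m/s

652.6 m/s


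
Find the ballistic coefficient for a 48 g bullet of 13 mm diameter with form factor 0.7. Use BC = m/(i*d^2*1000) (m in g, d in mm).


BC = m/(i*d^2*1000) = 48/(0.7 * 13^2 * 1000) = 0.0004057

0.0004057


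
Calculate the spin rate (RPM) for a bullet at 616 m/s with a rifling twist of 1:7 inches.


twist_m = 7*0.0254 = 0.1778 m
spin = v/twist = 616/0.1778 = 3464.567 rev/s
RPM = spin*60 = 3464.567*60 ≈ 207874 RPM

207874 RPM


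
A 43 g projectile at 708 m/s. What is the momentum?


p = m*v = 0.043*708 = 30.44 kg·m/s

30.44 kg·m/s


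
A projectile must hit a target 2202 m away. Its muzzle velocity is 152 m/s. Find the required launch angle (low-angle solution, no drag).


sin(2*theta) = R*g/v0^2 = 2202*9.81/152^2 = 0.934973, theta = arcsin(0.934973)/2 = 34.61°

34.61 degrees


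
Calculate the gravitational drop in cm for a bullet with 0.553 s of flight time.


drop = 0.5*g*t^2 = 0.5*9.81*0.553^2 = 1.49999 m ≈ 150 cm

150 cm


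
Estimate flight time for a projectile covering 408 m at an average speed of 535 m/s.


t = d/v = 408/535 = 0.7626 s

0.7626 s


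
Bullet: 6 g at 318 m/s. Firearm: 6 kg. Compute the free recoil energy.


v_r = m_p*v_p/m_gun = 0.006*318/6 = 0.318 m/s, E_r = 0.5*m_gun*v_r^2 = 0.5*6*0.318^2 = 0.3034 J

0.3034 J


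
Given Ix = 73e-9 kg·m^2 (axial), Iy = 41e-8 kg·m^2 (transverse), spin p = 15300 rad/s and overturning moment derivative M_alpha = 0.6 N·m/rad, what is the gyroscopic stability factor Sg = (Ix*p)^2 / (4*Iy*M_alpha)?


Sg = Ix^2 * p^2 / (4 * Iy * M_alpha) = (73e-9)^2 * 15300^2 / (4 * 41e-8 * 0.6) = 1.268

1.268


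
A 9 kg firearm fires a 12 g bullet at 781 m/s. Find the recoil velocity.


v_recoil = m_p * v_p / m_gun = 0.012 * 781 / 9 = 1.041 m/s

1.041 m/s


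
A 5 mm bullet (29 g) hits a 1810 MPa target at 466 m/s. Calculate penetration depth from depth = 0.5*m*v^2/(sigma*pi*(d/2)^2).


A = pi*(d/2)^2 = pi*(5/2)^2 = 19.635 mm^2
E = 0.5*m*v^2 = 0.5*0.029*466^2 = 3148.76 J
depth = E/(sigma*A) = 3148.76 J / (1810 MPa * 19.635 mm^2) = 3148.76/(1810 * 19.635) m = 0.0885995 m ≈ 88.6 mm

88.6 mm


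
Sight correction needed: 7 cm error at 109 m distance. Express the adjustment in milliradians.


1 mrad subtends 1 cm per 10 m of range, so adj = error_cm / (dist_m / 10) = 7 / (109/10) = 0.6422 mrad

0.6422 mrad


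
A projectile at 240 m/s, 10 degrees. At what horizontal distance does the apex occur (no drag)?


R = v0^2*sin(2*theta)/g = 240^2*sin(2*10°)/9.81 = 2008.19 m
apex_dist = R/2 = 2008.19/2 = 1004 m

1004 m


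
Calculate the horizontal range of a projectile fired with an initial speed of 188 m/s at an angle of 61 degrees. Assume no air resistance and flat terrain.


R = v0^2 * sin(2*theta) / g = 188^2 * sin(2*61°) / 9.81 = 3055 m

3055 m


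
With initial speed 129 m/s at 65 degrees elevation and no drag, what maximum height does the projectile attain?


H = (v0*sin(theta))^2 / (2g) = (129*sin(65°))^2 / (2*9.81) = 696.7 m

696.7 m


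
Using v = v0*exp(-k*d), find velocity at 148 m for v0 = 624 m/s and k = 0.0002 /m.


v = v0*exp(-k*d) = 624*exp(-0.0002*148) = 605.8 m/s

605.8 m/s


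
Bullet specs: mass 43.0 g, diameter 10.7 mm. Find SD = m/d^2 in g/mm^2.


SD = m/d^2 = 43.0/10.7^2 = 0.3756 g/mm^2

0.3756 g/mm^2


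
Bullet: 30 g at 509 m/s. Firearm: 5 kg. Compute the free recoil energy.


v_r = m_p*v_p/m_gun = 0.03*509/5 = 3.054 m/s, E_r = 0.5*m_gun*v_r^2 = 0.5*5*3.054^2 = 23.32 J

23.32 J


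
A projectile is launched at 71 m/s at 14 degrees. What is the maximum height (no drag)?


H = (v0*sin(theta))^2 / (2g) = (71*sin(14°))^2 / (2*9.81) = 15.04 m

15.04 m


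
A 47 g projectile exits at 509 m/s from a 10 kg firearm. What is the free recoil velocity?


v_recoil = m_p * v_p / m_gun = 0.047 * 509 / 10 = 2.392 m/s

2.392 m/s


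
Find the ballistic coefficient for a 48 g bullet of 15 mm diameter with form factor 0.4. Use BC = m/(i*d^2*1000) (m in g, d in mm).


BC = m/(i*d^2*1000) = 48/(0.4 * 15^2 * 1000) = 0.0005333

0.0005333


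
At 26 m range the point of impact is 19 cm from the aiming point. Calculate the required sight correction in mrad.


1 mrad subtends 1 cm per 10 m of range, so adj = error_cm / (dist_m / 10) = 19 / (26/10) = 7.308 mrad

7.308 mrad


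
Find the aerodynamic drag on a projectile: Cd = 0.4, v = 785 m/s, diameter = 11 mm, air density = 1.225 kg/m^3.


A = pi*(d/2)^2 = pi*(11/2000)^2 = 9.50332e-05 m^2
Fd = 0.5*Cd*rho*A*v^2 = 0.5*0.4*1.225*9.50332e-05*785^2 = 14.35 N

14.35 N


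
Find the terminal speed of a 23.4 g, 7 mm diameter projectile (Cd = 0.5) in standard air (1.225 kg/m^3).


A = pi*(d/2)^2 = pi*(7/2000)^2 = 3.84845e-05 m^2
vt = sqrt(2mg/(Cd*rho*A)) = sqrt(2*0.0234*9.81/(0.5 * 1.225 * 3.84845e-05)) = 139.6 m/s

139.6 m/s


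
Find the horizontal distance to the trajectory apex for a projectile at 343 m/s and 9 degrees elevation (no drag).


R = v0^2*sin(2*theta)/g = 343^2*sin(2*9°)/9.81 = 3705.97 m
apex_dist = R/2 = 3705.97/2 = 1853 m

1853 m


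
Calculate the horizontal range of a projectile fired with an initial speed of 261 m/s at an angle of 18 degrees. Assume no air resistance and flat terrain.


R = v0^2 * sin(2*theta) / g = 261^2 * sin(2*18°) / 9.81 = 4082 m

4082 m


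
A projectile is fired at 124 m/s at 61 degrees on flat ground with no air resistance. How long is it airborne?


T = 2*v0*sin(theta)/g = 2*124*sin(61°)/9.81 = 22.11 s

22.11 s


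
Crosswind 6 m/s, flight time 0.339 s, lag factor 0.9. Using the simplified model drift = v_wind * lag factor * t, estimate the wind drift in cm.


drift = v_wind * lag * t = 6 * 0.9 * 0.339 = 1.8306 m ≈ 183.1 cm

183.1 cm


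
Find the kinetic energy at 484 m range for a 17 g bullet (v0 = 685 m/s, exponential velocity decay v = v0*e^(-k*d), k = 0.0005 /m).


v = v0*exp(-k*d) = 685*exp(-0.0005*484) = 537.763 m/s
E = 0.5*m*v^2 = 0.5*0.017*537.763^2 = 2458 J

2458 J


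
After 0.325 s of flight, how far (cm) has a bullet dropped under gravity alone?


drop = 0.5*g*t^2 = 0.5*9.81*0.325^2 = 0.518091 m ≈ 51.81 cm

51.81 cm


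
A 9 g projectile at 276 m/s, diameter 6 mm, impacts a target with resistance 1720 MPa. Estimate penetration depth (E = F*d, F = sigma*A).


A = pi*(d/2)^2 = pi*(6/2)^2 = 28.2743 mm^2
E = 0.5*m*v^2 = 0.5*0.009*276^2 = 342.792 J
depth = E/(sigma*A) = 342.792 J / (1720 MPa * 28.2743 mm^2) = 342.792/(1720 * 28.2743) m = 0.00704871 m ≈ 7.049 mm

7.049 mm


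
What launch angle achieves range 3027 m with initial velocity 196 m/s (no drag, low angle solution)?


sin(2*theta) = R*g/v0^2 = 3027*9.81/196^2 = 0.772982, theta = arcsin(0.772982)/2 = 25.31°

25.31 degrees


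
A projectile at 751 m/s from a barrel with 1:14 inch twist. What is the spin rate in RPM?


twist_m = 14*0.0254 = 0.3556 m
spin = v/twist = 751/0.3556 = 2111.924 rev/s
RPM = spin*60 = 2111.924*60 ≈ 126715 RPM

126715 RPM


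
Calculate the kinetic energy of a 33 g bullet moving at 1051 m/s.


E = 0.5*m*v^2 = 0.5*0.033*1051^2 = 18226 J

18226 J


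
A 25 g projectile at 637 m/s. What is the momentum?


p = m*v = 0.025*637 = 15.93 kg·m/s

15.93 kg·m/s


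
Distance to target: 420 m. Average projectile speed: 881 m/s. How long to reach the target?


t = d/v = 420/881 = 0.4767 s

0.4767 s


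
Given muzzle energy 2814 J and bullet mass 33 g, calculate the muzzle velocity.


v = sqrt(2*E/m) = sqrt(2*2814/0.033) = 413 m/s

413 m/s


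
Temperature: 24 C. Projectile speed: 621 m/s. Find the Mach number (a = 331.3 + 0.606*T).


a = 331.3 + 0.606*(24) = 345.844 m/s
M = v/a = 621/345.844 = 1.796

1.796


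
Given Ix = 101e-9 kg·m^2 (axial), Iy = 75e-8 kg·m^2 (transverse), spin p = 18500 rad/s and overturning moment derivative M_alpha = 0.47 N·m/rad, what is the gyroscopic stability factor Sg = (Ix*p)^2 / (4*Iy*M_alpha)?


Sg = Ix^2 * p^2 / (4 * Iy * M_alpha) = (101e-9)^2 * 18500^2 / (4 * 75e-8 * 0.47) = 2.476

2.476


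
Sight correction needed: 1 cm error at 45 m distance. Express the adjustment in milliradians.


1 mrad subtends 1 cm per 10 m of range, so adj = error_cm / (dist_m / 10) = 1 / (45/10) = 0.2222 mrad

0.2222 mrad


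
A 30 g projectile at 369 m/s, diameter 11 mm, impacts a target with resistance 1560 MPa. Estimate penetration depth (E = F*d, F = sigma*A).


A = pi*(d/2)^2 = pi*(11/2)^2 = 95.0332 mm^2
E = 0.5*m*v^2 = 0.5*0.03*369^2 = 2042.41 J
depth = E/(sigma*A) = 2042.41 J / (1560 MPa * 95.0332 mm^2) = 2042.41/(1560 * 95.0332) m = 0.0137767 m ≈ 13.78 mm

13.78 mm


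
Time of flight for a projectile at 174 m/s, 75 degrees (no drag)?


T = 2*v0*sin(theta)/g = 2*174*sin(75°)/9.81 = 34.27 s

34.27 s


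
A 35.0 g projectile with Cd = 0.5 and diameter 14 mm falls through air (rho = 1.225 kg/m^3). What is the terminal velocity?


A = pi*(d/2)^2 = pi*(14/2000)^2 = 1.53938e-04 m^2
vt = sqrt(2mg/(Cd*rho*A)) = sqrt(2*0.035*9.81/(0.5 * 1.225 * 1.53938e-04)) = 85.34 m/s

85.34 m/s


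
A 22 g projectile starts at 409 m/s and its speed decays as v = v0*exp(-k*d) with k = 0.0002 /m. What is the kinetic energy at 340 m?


v = v0*exp(-k*d) = 409*exp(-0.0002*340) = 382.113 m/s
E = 0.5*m*v^2 = 0.5*0.022*382.113^2 = 1606 J

1606 J


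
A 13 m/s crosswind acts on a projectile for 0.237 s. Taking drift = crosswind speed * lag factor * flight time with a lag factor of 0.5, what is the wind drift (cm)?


drift = v_wind * lag * t = 13 * 0.5 * 0.237 = 1.5405 m ≈ 154.1 cm

154.1 cm


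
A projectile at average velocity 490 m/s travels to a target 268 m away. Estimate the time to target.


t = d/v = 268/490 = 0.5469 s

0.5469 s


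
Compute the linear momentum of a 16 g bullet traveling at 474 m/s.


p = m*v = 0.016*474 = 7.584 kg·m/s

7.584 kg·m/s


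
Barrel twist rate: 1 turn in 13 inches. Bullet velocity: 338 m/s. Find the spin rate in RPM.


twist_m = 13*0.0254 = 0.3302 m
spin = v/twist = 338/0.3302 = 1023.622 rev/s
RPM = spin*60 = 1023.622*60 ≈ 61417 RPM

61417 RPM


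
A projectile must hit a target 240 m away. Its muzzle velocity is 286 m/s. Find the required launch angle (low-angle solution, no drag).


sin(2*theta) = R*g/v0^2 = 240*9.81/286^2 = 0.0287838, theta = arcsin(0.0287838)/2 = 0.8247°

0.8247 degrees


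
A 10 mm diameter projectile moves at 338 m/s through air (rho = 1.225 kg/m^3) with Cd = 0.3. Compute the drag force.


A = pi*(d/2)^2 = pi*(10/2000)^2 = 7.85398e-05 m^2
Fd = 0.5*Cd*rho*A*v^2 = 0.5*0.3*1.225*7.85398e-05*338^2 = 1.649 N

1.649 N


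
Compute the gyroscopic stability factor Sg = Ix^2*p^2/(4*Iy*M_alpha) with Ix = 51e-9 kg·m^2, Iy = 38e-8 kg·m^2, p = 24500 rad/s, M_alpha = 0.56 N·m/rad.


Sg = Ix^2 * p^2 / (4 * Iy * M_alpha) = (51e-9)^2 * 24500^2 / (4 * 38e-8 * 0.56) = 1.834

1.834


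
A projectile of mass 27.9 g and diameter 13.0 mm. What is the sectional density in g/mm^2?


SD = m/d^2 = 27.9/13.0^2 = 0.1651 g/mm^2

0.1651 g/mm^2


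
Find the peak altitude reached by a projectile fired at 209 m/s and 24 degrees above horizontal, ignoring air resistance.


H = (v0*sin(theta))^2 / (2g) = (209*sin(24°))^2 / (2*9.81) = 368.3 m

368.3 m


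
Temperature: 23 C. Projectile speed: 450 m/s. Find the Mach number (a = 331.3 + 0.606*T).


a = 331.3 + 0.606*(23) = 345.238 m/s
M = v/a = 450/345.238 = 1.303

1.303


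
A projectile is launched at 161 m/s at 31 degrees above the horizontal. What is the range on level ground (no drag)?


R = v0^2 * sin(2*theta) / g = 161^2 * sin(2*31°) / 9.81 = 2333 m

2333 m


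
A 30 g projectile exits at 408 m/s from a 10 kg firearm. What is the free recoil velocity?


v_recoil = m_p * v_p / m_gun = 0.03 * 408 / 10 = 1.224 m/s

1.224 m/s


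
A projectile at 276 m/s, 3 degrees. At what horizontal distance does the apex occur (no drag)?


R = v0^2*sin(2*theta)/g = 276^2*sin(2*3°)/9.81 = 811.678 m
apex_dist = R/2 = 811.678/2 = 405.8 m

405.8 m
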